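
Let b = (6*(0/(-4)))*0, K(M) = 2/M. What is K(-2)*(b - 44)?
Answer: 44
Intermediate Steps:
b = 0 (b = (6*(0*(-¼)))*0 = (6*0)*0 = 0*0 = 0)
K(-2)*(b - 44) = (2/(-2))*(0 - 44) = (2*(-½))*(-44) = -1*(-44) = 44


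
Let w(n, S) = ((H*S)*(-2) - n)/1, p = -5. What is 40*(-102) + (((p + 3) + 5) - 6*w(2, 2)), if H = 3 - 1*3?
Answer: -4065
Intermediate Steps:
H = 0 (H = 3 - 3 = 0)
w(n, S) = -n (w(n, S) = ((0*S)*(-2) - n)/1 = (0*(-2) - n)*1 = (0 - n)*1 = -n*1 = -n)
40*(-102) + (((p + 3) + 5) - 6*w(2, 2)) = 40*(-102) + (((-5 + 3) + 5) - (-6)*2) = -4080 + ((-2 + 5) - 6*(-2)) = -4080 + (3 + 12) = -4080 + 15 = -4065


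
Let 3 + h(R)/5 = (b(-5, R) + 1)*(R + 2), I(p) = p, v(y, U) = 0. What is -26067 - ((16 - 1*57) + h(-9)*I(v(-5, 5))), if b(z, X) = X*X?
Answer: -26026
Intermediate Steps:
b(z, X) = X**2
h(R) = -15 + 5*(1 + R**2)*(2 + R) (h(R) = -15 + 5*((R**2 + 1)*(R + 2)) = -15 + 5*((1 + R**2)*(2 + R)) = -15 + 5*(1 + R**2)*(2 + R))
-26067 - ((16 - 1*57) + h(-9)*I(v(-5, 5))) = -26067 - ((16 - 1*57) + (-5 + 5*(-9) + 5*(-9)**3 + 10*(-9)**2)*0) = -26067 - ((16 - 57) + (-5 - 45 + 5*(-729) + 10*81)*0) = -26067 - (-41 + (-5 - 45 - 3645 + 810)*0) = -26067 - (-41 - 2885*0) = -26067 - (-41 + 0) = -26067 - 1*(-41) = -26067 + 41 = -26026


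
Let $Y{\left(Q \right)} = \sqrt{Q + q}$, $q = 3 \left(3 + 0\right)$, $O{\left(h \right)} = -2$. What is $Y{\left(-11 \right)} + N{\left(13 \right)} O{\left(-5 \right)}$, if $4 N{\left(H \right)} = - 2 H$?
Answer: $13 + i \sqrt{2} \approx 13.0 + 1.4142 i$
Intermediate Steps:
$q = 9$ ($q = 3 \cdot 3 = 9$)
$N{\left(H \right)} = - \frac{H}{2}$ ($N{\left(H \right)} = \frac{\left(-2\right) H}{4} = - \frac{H}{2}$)
$Y{\left(Q \right)} = \sqrt{9 + Q}$ ($Y{\left(Q \right)} = \sqrt{Q + 9} = \sqrt{9 + Q}$)
$Y{\left(-11 \right)} + N{\left(13 \right)} O{\left(-5 \right)} = \sqrt{9 - 11} + \left(- \frac{1}{2}\right) 13 \left(-2\right) = \sqrt{-2} - -13 = i \sqrt{2} + 13 = 13 + i \sqrt{2}$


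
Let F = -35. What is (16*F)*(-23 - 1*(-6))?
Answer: 9520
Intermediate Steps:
(16*F)*(-23 - 1*(-6)) = (16*(-35))*(-23 - 1*(-6)) = -560*(-23 + 6) = -560*(-17) = 9520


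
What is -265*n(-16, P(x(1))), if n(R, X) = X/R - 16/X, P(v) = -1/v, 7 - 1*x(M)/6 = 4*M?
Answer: -21980425/288 ≈ -76321.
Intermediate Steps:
x(M) = 42 - 24*M
n(R, X) = -16/X + X/R
-265*n(-16, P(x(1))) = -265*(-16/((-1/(42 - 24*1))) - 1/(42 - 24*1)/(-16)) = -265*(-16/((-1/(42 - 24))) - 1/(42 - 24)*(-1/16)) = -265*(-16/((-1/18)) - 1/18*(-1/16)) = -265*(-16/((-1*1/18)) - 1*1/18*(-1/16)) = -265*(-16/(-1/18) - 1/18*(-1/16)) = -265*(-16*(-18) + 1/288) = -265*(288 + 1/288) = -265*82945/288 = -21980425/288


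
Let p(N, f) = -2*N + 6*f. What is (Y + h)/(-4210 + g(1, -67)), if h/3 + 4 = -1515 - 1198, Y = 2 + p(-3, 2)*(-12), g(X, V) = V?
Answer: 1195/611 ≈ 1.9558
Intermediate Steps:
Y = -214 (Y = 2 + (-2*(-3) + 6*2)*(-12) = 2 + (6 + 12)*(-12) = 2 + 18*(-12) = 2 - 216 = -214)
h = -8151 (h = -12 + 3*(-1515 - 1198) = -12 + 3*(-2713) = -12 - 8139 = -8151)
(Y + h)/(-4210 + g(1, -67)) = (-214 - 8151)/(-4210 - 67) = -8365/(-4277) = -8365*(-1/4277) = 1195/611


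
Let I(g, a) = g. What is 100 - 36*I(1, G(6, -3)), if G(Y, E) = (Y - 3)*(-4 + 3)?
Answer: 64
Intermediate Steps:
G(Y, E) = 3 - Y (G(Y, E) = (-3 + Y)*(-1) = 3 - Y)
100 - 36*I(1, G(6, -3)) = 100 - 36*1 = 100 - 36 = 64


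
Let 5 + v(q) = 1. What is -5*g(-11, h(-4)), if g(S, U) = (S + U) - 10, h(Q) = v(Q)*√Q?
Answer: 105 + 40*I ≈ 105.0 + 40.0*I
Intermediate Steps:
v(q) = -4 (v(q) = -5 + 1 = -4)
h(Q) = -4*√Q
g(S, U) = -10 + S + U
-5*g(-11, h(-4)) = -5*(-10 - 11 - 8*I) = -5*(-21 - 8*I) = 105 + 40*I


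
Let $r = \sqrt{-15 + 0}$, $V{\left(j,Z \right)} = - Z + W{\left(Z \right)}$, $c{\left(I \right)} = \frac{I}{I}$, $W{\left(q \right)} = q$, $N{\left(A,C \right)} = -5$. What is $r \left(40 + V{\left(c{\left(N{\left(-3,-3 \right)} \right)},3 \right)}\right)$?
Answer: $40 i \sqrt{15} \approx 154.92 i$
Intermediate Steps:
$c{\left(I \right)} = 1$
$V{\left(j,Z \right)} = 0$ ($V{\left(j,Z \right)} = - Z + Z = 0$)
$r = i \sqrt{15}$ ($r = \sqrt{-15} = i \sqrt{15} \approx 3.873 i$)
$r \left(40 + V{\left(c{\left(N{\left(-3,-3 \right)} \right)},3 \right)}\right) = i \sqrt{15} \left(40 + 0\right) = i \sqrt{15} \cdot 40 = 40 i \sqrt{15}$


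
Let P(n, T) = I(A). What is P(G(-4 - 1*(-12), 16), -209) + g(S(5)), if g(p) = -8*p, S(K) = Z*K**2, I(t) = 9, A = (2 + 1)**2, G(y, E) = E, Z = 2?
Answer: -391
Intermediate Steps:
A = 9 (A = 3**2 = 9)
P(n, T) = 9
S(K) = 2*K**2
P(G(-4 - 1*(-12), 16), -209) + g(S(5)) = 9 - 16*5**2 = 9 - 16*25 = 9 - 8*50 = 9 - 400 = -391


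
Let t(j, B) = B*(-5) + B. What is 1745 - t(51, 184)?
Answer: 2481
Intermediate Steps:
t(j, B) = -4*B (t(j, B) = -5*B + B = -4*B)
1745 - t(51, 184) = 1745 - (-4)*184 = 1745 - 1*(-736) = 1745 + 736 = 2481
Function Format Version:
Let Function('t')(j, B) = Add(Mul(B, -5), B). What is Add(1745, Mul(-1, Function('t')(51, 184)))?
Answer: 2481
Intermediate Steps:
Function('t')(j, B) = Mul(-4, B) (Function('t')(j, B) = Add(Mul(-5, B), B) = Mul(-4, B))
Add(1745, Mul(-1, Function('t')(51, 184))) = Add(1745, Mul(-1, Mul(-4, 184))) = Add(1745, Mul(-1, -736)) = Add(1745, 736) = 2481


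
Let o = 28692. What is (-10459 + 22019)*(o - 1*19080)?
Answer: 111114720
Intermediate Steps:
(-10459 + 22019)*(o - 1*19080) = (-10459 + 22019)*(28692 - 1*19080) = 11560*(28692 - 19080) = 11560*9612 = 111114720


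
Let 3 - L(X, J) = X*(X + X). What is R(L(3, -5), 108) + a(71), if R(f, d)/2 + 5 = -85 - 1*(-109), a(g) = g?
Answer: 109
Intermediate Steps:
L(X, J) = 3 - 2*X² (L(X, J) = 3 - X*(X + X) = 3 - X*2*X = 3 - 2*X²)
R(f, d) = 38 (R(f, d) = -10 + 2*(-85 - 1*(-109)) = -10 + 2*(-85 + 109) = -10 + 2*24 = -10 + 48 = 38)
R(L(3, -5), 108) + a(71) = 38 + 71 = 109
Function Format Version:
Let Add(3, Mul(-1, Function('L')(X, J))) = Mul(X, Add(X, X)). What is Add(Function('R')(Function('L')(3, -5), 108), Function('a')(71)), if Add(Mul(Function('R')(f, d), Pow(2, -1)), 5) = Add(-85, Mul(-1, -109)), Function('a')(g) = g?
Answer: 109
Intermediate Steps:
Function('L')(X, J) = Add(3, Mul(-2, Pow(X, 2))) (Function('L')(X, J) = Add(3, Mul(-1, Mul(X, Add(X, X)))) = Add(3, Mul(-1, Mul(X, Mul(2, X)))) = Add(3, Mul(-1, Mul(2, Pow(X, 2)))) = Add(3, Mul(-2, Pow(X, 2))))
Function('R')(f, d) = 38 (Function('R')(f, d) = Add(-10, Mul(2, Add(-85, Mul(-1, -109)))) = Add(-10, Mul(2, Add(-85, 109))) = Add(-10, Mul(2, 24)) = Add(-10, 48) = 38)
Add(Function('R')(Function('L')(3, -5), 108), Function('a')(71)) = Add(38, 71) = 109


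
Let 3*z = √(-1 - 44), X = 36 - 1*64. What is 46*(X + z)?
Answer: -1288 + 46*I*√5 ≈ -1288.0 + 102.86*I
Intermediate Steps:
X = -28 (X = 36 - 64 = -28)
z = I*√5 (z = √(-1 - 44)/3 = √(-45)/3 = (3*I*√5)/3 = I*√5 ≈ 2.2361*I)
46*(X + z) = 46*(-28 + I*√5) = -1288 + 46*I*√5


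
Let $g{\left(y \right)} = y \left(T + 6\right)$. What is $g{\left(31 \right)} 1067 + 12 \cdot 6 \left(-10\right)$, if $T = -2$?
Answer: $131588$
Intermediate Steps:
$g{\left(y \right)} = 4 y$ ($g{\left(y \right)} = y \left(-2 + 6\right) = y 4 = 4 y$)
$g{\left(31 \right)} 1067 + 12 \cdot 6 \left(-10\right) = 4 \cdot 31 \cdot 1067 + 12 \cdot 6 \left(-10\right) = 124 \cdot 1067 + 72 \left(-10\right) = 132308 - 720 = 131588$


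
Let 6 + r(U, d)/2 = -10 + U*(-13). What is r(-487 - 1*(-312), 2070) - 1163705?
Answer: -1159187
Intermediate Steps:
r(U, d) = -32 - 26*U (r(U, d) = -12 + 2*(-10 + U*(-13)) = -12 + 2*(-10 - 13*U) = -12 + (-20 - 26*U) = -32 - 26*U)
r(-487 - 1*(-312), 2070) - 1163705 = (-32 - 26*(-487 - 1*(-312))) - 1163705 = (-32 - 26*(-487 + 312)) - 1163705 = (-32 - 26*(-175)) - 1163705 = (-32 + 4550) - 1163705 = 4518 - 1163705 = -1159187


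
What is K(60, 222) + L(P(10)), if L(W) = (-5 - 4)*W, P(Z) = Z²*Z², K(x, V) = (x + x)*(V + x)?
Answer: -56160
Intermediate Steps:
K(x, V) = 2*x*(V + x) (K(x, V) = (2*x)*(V + x) = 2*x*(V + x))
P(Z) = Z⁴
L(W) = -9*W
K(60, 222) + L(P(10)) = 2*60*(222 + 60) - 9*10⁴ = 2*60*282 - 9*10000 = 33840 - 90000 = -56160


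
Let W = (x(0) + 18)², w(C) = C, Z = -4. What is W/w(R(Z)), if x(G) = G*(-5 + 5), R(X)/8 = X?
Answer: -81/8 ≈ -10.125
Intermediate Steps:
R(X) = 8*X
x(G) = 0 (x(G) = G*0 = 0)
W = 324 (W = (0 + 18)² = 18² = 324)
W/w(R(Z)) = 324/((8*(-4))) = 324/(-32) = 324*(-1/32) = -81/8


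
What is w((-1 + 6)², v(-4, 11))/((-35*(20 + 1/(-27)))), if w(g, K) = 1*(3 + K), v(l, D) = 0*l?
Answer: -81/18865 ≈ -0.0042937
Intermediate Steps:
v(l, D) = 0
w(g, K) = 3 + K
w((-1 + 6)², v(-4, 11))/((-35*(20 + 1/(-27)))) = (3 + 0)/((-35*(20 + 1/(-27)))) = 3/((-35*(20 - 1/27))) = 3/((-35*539/27)) = 3/(-18865/27) = 3*(-27/18865) = -81/18865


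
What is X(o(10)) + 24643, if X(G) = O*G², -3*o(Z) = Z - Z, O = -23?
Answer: 24643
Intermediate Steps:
o(Z) = 0 (o(Z) = -(Z - Z)/3 = -⅓*0 = 0)
X(G) = -23*G²
X(o(10)) + 24643 = -23*0² + 24643 = -23*0 + 24643 = 0 + 24643 = 24643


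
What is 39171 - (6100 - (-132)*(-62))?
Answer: 41255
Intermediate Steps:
39171 - (6100 - (-132)*(-62)) = 39171 - (6100 - 1*8184) = 39171 - (6100 - 8184) = 39171 - 1*(-2084) = 39171 + 2084 = 41255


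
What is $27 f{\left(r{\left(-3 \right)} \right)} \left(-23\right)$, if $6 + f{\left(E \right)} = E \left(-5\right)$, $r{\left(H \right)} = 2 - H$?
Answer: $19251$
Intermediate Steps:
$f{\left(E \right)} = -6 - 5 E$ ($f{\left(E \right)} = -6 + E \left(-5\right) = -6 - 5 E$)
$27 f{\left(r{\left(-3 \right)} \right)} \left(-23\right) = 27 \left(-6 - 5 \left(2 - -3\right)\right) \left(-23\right) = 27 \left(-6 - 5 \left(2 + 3\right)\right) \left(-23\right) = 27 \left(-6 - 25\right) \left(-23\right) = 27 \left(-31\right) \left(-23\right) = \left(-837\right) \left(-23\right) = 19251$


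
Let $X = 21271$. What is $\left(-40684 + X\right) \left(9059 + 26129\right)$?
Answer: $-683104644$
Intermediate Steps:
$\left(-40684 + X\right) \left(9059 + 26129\right) = \left(-40684 + 21271\right) \left(9059 + 26129\right) = \left(-19413\right) 35188 = -683104644$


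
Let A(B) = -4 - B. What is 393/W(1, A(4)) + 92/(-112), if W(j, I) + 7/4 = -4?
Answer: -44545/644 ≈ -69.169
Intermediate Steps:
W(j, I) = -23/4 (W(j, I) = -7/4 - 4 = -23/4)
393/W(1, A(4)) + 92/(-112) = 393/(-23/4) + 92/(-112) = 393*(-4/23) + 92*(-1/112) = -1572/23 - 23/28 = -44545/644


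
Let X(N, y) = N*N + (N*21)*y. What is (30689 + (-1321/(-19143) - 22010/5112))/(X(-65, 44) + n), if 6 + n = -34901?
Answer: -2349593707/6948296424 ≈ -0.33815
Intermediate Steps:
n = -34907 (n = -6 - 34901 = -34907)
X(N, y) = N² + 21*N*y (X(N, y) = N² + (21*N)*y = N² + 21*N*y)
(30689 + (-1321/(-19143) - 22010/5112))/(X(-65, 44) + n) = (30689 + (-1321/(-19143) - 22010/5112))/(-65*(-65 + 21*44) - 34907) = (30689 + (-1321*(-1/19143) - 22010*1/5112))/(-65*(-65 + 924) - 34907) = (30689 + (1321/19143 - 155/36))/(-65*859 - 34907) = (30689 - 324401/76572)/(-55835 - 34907) = (2349593707/76572)/(-90742) = (2349593707/76572)*(-1/90742) = -2349593707/6948296424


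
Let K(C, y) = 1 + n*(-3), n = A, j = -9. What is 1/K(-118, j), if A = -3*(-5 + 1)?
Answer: -1/35 ≈ -0.028571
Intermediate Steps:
A = 12 (A = -3*(-4) = 12)
n = 12
K(C, y) = -35 (K(C, y) = 1 + 12*(-3) = 1 - 36 = -35)
1/K(-118, j) = 1/(-35) = -1/35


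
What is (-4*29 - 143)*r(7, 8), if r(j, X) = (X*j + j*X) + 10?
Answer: -31598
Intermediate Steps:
r(j, X) = 10 + 2*X*j (r(j, X) = (X*j + X*j) + 10 = 2*X*j + 10 = 10 + 2*X*j)
(-4*29 - 143)*r(7, 8) = (-4*29 - 143)*(10 + 2*8*7) = (-116 - 143)*(10 + 112) = -259*122 = -31598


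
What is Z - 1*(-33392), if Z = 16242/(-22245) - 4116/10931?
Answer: 2706444263506/81053365 ≈ 33391.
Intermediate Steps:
Z = -89700574/81053365 (Z = 16242*(-1/22245) - 4116*1/10931 = -5414/7415 - 4116/10931 = -89700574/81053365 ≈ -1.1067)
Z - 1*(-33392) = -89700574/81053365 - 1*(-33392) = -89700574/81053365 + 33392 = 2706444263506/81053365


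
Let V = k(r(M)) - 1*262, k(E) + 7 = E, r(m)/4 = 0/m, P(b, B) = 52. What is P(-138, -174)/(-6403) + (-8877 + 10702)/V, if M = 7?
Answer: -11699463/1722407 ≈ -6.7925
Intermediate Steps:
r(m) = 0 (r(m) = 4*(0/m) = 4*0 = 0)
k(E) = -7 + E
V = -269 (V = (-7 + 0) - 1*262 = -7 - 262 = -269)
P(-138, -174)/(-6403) + (-8877 + 10702)/V = 52/(-6403) + (-8877 + 10702)/(-269) = 52*(-1/6403) + 1825*(-1/269) = -52/6403 - 1825/269 = -11699463/1722407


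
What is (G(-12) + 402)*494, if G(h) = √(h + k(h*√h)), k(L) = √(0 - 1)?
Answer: 198588 + 494*√(-12 + I) ≈ 1.9866e+5 + 1712.7*I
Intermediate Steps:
k(L) = I (k(L) = √(-1) = I)
G(h) = √(I + h) (G(h) = √(h + I) = √(I + h))
(G(-12) + 402)*494 = (√(I - 12) + 402)*494 = (√(-12 + I) + 402)*494 = (402 + √(-12 + I))*494 = 198588 + 494*√(-12 + I)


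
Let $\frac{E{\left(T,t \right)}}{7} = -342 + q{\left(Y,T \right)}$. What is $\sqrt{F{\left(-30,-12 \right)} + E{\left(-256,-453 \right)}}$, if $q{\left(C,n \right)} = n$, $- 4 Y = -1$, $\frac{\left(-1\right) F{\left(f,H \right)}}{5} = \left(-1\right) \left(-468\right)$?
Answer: $i \sqrt{6526} \approx 80.784 i$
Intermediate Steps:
$F{\left(f,H \right)} = -2340$ ($F{\left(f,H \right)} = - 5 \left(\left(-1\right) \left(-468\right)\right) = \left(-5\right) 468 = -2340$)
$Y = \frac{1}{4}$ ($Y = \left(- \frac{1}{4}\right) \left(-1\right) = \frac{1}{4} \approx 0.25$)
$E{\left(T,t \right)} = -2394 + 7 T$ ($E{\left(T,t \right)} = 7 \left(-342 + T\right) = -2394 + 7 T$)
$\sqrt{F{\left(-30,-12 \right)} + E{\left(-256,-453 \right)}} = \sqrt{-2340 + \left(-2394 + 7 \left(-256\right)\right)} = \sqrt{-2340 - 4186} = \sqrt{-6526} = i \sqrt{6526}$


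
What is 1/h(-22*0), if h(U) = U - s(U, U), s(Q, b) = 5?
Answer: -1/5 ≈ -0.20000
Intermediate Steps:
h(U) = -5 + U (h(U) = U - 1*5 = U - 5 = -5 + U)
1/h(-22*0) = 1/(-5 - 22*0) = 1/(-5 + 0) = 1/(-5) = -1/5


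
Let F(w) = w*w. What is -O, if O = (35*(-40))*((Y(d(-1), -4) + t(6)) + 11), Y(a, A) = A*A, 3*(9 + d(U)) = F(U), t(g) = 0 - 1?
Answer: 36400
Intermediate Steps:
F(w) = w²
t(g) = -1
d(U) = -9 + U²/3
Y(a, A) = A²
O = -36400 (O = (35*(-40))*(((-4)² - 1) + 11) = -1400*((16 - 1) + 11) = -1400*(15 + 11) = -1400*26 = -36400)
-O = -1*(-36400) = 36400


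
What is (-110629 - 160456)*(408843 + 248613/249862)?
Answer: -27692573852762715/249862 ≈ -1.1083e+11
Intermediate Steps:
(-110629 - 160456)*(408843 + 248613/249862) = -271085*(408843 + 248613*(1/249862)) = -271085*(408843 + 248613/249862) = -271085*102154578279/249862 = -27692573852762715/249862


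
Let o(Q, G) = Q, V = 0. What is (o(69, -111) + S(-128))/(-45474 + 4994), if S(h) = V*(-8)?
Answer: -3/1760 ≈ -0.0017045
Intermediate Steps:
S(h) = 0 (S(h) = 0*(-8) = 0)
(o(69, -111) + S(-128))/(-45474 + 4994) = (69 + 0)/(-45474 + 4994) = 69/(-40480) = 69*(-1/40480) = -3/1760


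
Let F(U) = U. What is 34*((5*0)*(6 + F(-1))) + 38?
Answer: 38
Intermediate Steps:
34*((5*0)*(6 + F(-1))) + 38 = 34*((5*0)*(6 - 1)) + 38 = 34*(0*5) + 38 = 34*0 + 38 = 0 + 38 = 38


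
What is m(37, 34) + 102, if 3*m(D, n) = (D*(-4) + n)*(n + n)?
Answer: -2482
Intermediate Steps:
m(D, n) = 2*n*(n - 4*D)/3 (m(D, n) = ((D*(-4) + n)*(n + n))/3 = ((-4*D + n)*(2*n))/3 = ((n - 4*D)*(2*n))/3 = (2*n*(n - 4*D))/3 = 2*n*(n - 4*D)/3)
m(37, 34) + 102 = (2/3)*34*(34 - 4*37) + 102 = (2/3)*34*(34 - 148) + 102 = (2/3)*34*(-114) + 102 = -2584 + 102 = -2482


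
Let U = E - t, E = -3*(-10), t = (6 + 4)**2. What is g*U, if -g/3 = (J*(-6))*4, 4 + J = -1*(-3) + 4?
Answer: -15120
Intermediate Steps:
J = 3 (J = -4 + (-1*(-3) + 4) = -4 + (3 + 4) = -4 + 7 = 3)
t = 100 (t = 10**2 = 100)
E = 30
g = 216 (g = -3*3*(-6)*4 = -(-54)*4 = -3*(-72) = 216)
U = -70 (U = 30 - 1*100 = 30 - 100 = -70)
g*U = 216*(-70) = -15120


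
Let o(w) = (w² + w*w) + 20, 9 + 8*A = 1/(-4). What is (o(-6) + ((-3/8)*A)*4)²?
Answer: 35988001/4096 ≈ 8786.1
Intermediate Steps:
A = -37/32 (A = -9/8 + (⅛)/(-4) = -9/8 + (⅛)*(-¼) = -9/8 - 1/32 = -37/32 ≈ -1.1563)
o(w) = 20 + 2*w² (o(w) = (w² + w²) + 20 = 2*w² + 20 = 20 + 2*w²)
(o(-6) + ((-3/8)*A)*4)² = ((20 + 2*(-6)²) + (-3/8*(-37/32))*4)² = ((20 + 2*36) + (-3*⅛*(-37/32))*4)² = ((20 + 72) - 3/8*(-37/32)*4)² = (92 + (111/256)*4)² = (92 + 111/64)² = (5999/64)² = 35988001/4096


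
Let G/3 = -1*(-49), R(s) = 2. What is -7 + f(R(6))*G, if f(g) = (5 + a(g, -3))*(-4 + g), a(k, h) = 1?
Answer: -1771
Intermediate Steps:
f(g) = -24 + 6*g (f(g) = (5 + 1)*(-4 + g) = 6*(-4 + g) = -24 + 6*g)
G = 147 (G = 3*(-1*(-49)) = 3*49 = 147)
-7 + f(R(6))*G = -7 + (-24 + 6*2)*147 = -7 + (-24 + 12)*147 = -7 - 12*147 = -7 - 1764 = -1771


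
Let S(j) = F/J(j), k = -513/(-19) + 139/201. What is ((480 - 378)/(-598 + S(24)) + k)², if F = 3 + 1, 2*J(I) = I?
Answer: 98373309662224/129883114449 ≈ 757.40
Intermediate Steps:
J(I) = I/2
F = 4
k = 5566/201 (k = -513*(-1/19) + 139*(1/201) = 27 + 139/201 = 5566/201 ≈ 27.692)
S(j) = 8/j (S(j) = 4/((j/2)) = 4*(2/j) = 8/j)
((480 - 378)/(-598 + S(24)) + k)² = ((480 - 378)/(-598 + 8/24) + 5566/201)² = (102/(-598 + 8*(1/24)) + 5566/201)² = (102/(-598 + ⅓) + 5566/201)² = (102/(-1793/3) + 5566/201)² = (102*(-3/1793) + 5566/201)² = (-306/1793 + 5566/201)² = (9918332/360393)² = 98373309662224/129883114449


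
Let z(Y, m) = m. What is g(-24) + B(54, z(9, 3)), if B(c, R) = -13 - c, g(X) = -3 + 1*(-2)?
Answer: -72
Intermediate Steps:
g(X) = -5 (g(X) = -3 - 2 = -5)
g(-24) + B(54, z(9, 3)) = -5 + (-13 - 1*54) = -5 + (-13 - 54) = -5 - 67 = -72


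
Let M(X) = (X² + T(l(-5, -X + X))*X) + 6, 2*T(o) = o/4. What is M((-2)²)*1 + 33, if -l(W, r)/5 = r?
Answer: 55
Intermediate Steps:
l(W, r) = -5*r
T(o) = o/8 (T(o) = (o/4)/2 = o/8)
M(X) = 6 + X² (M(X) = (X² + ((-5*(-X + X))/8)*X) + 6 = (X² + ((-5*0)/8)*X) + 6 = (X² + ((⅛)*0)*X) + 6 = (X² + 0*X) + 6 = (X² + 0) + 6 = X² + 6 = 6 + X²)
M((-2)²)*1 + 33 = (6 + ((-2)²)²)*1 + 33 = (6 + 4²)*1 + 33 = (6 + 16)*1 + 33 = 22*1 + 33 = 22 + 33 = 55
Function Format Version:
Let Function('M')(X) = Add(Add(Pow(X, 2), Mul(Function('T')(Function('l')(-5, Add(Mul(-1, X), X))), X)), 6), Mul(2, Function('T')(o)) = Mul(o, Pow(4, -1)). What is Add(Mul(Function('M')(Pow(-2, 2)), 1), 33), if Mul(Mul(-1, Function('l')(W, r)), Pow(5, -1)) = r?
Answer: 55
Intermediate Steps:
Function('l')(W, r) = Mul(-5, r)
Function('T')(o) = Mul(Rational(1, 8), o) (Function('T')(o) = Mul(Rational(1, 2), Mul(o, Pow(4, -1))) = Mul(Rational(1, 2), Mul(o, Rational(1, 4))) = Mul(Rational(1, 2), Mul(Rational(1, 4), o)) = Mul(Rational(1, 8), o))
Function('M')(X) = Add(6, Pow(X, 2)) (Function('M')(X) = Add(Add(Pow(X, 2), Mul(Mul(Rational(1, 8), Mul(-5, Add(Mul(-1, X), X))), X)), 6) = Add(Add(Pow(X, 2), Mul(Mul(Rational(1, 8), Mul(-5, 0)), X)), 6) = Add(Add(Pow(X, 2), Mul(Mul(Rational(1, 8), 0), X)), 6) = Add(Add(Pow(X, 2), Mul(0, X)), 6) = Add(Add(Pow(X, 2), 0), 6) = Add(Pow(X, 2), 6) = Add(6, Pow(X, 2)))
Add(Mul(Function('M')(Pow(-2, 2)), 1), 33) = Add(Mul(Add(6, Pow(Pow(-2, 2), 2)), 1), 33) = Add(Mul(Add(6, Pow(4, 2)), 1), 33) = Add(Mul(Add(6, 16), 1), 33) = Add(Mul(22, 1), 33) = Add(22, 33) = 55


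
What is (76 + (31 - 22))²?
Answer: 7225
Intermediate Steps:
(76 + (31 - 22))² = (76 + 9)² = 85² = 7225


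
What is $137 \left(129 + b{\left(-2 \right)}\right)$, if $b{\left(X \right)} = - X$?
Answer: $17947$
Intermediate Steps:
$137 \left(129 + b{\left(-2 \right)}\right) = 137 \left(129 - -2\right) = 137 \left(129 + 2\right) = 137 \cdot 131 = 17947$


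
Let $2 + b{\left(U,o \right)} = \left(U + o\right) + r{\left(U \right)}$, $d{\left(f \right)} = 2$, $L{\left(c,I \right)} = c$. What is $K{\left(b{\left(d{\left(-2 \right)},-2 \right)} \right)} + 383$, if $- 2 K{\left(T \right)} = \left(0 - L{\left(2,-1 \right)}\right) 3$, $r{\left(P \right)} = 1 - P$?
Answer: $386$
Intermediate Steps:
$b{\left(U,o \right)} = -1 + o$ ($b{\left(U,o \right)} = -2 + \left(\left(U + o\right) - \left(-1 + U\right)\right) = -2 + \left(1 + o\right) = -1 + o$)
$K{\left(T \right)} = 3$ ($K{\left(T \right)} = - \frac{\left(0 - 2\right) 3}{2} = - \frac{\left(-2\right) 3}{2} = \left(- \frac{1}{2}\right) \left(-6\right) = 3$)
$K{\left(b{\left(d{\left(-2 \right)},-2 \right)} \right)} + 383 = 3 + 383 = 386$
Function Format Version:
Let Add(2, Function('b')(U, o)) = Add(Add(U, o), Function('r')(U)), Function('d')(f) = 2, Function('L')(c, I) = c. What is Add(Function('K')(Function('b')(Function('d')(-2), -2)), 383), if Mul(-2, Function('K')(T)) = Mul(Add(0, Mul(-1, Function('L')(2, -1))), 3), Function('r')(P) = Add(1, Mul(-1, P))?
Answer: 386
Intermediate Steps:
Function('b')(U, o) = Add(-1, o) (Function('b')(U, o) = Add(-2, Add(Add(U, o), Add(1, Mul(-1, U)))) = Add(-2, Add(1, o)) = Add(-1, o))
Function('K')(T) = 3 (Function('K')(T) = Mul(Rational(-1, 2), Mul(Add(0, Mul(-1, 2)), 3)) = Mul(Rational(-1, 2), Mul(Add(0, -2), 3)) = Mul(Rational(-1, 2), Mul(-2, 3)) = Mul(Rational(-1, 2), -6) = 3)
Add(Function('K')(Function('b')(Function('d')(-2), -2)), 383) = Add(3, 383) = 386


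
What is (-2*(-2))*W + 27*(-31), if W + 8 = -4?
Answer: -885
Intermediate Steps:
W = -12 (W = -8 - 4 = -12)
(-2*(-2))*W + 27*(-31) = -2*(-2)*(-12) + 27*(-31) = 4*(-12) - 837 = -48 - 837 = -885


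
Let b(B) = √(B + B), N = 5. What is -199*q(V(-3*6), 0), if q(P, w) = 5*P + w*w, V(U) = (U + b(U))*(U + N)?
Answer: -232830 + 77610*I ≈ -2.3283e+5 + 77610.0*I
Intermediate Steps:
b(B) = √2*√B (b(B) = √(2*B) = √2*√B)
V(U) = (5 + U)*(U + √2*√U) (V(U) = (U + √2*√U)*(U + 5) = (U + √2*√U)*(5 + U) = (5 + U)*(U + √2*√U))
q(P, w) = w² + 5*P (q(P, w) = 5*P + w² = w² + 5*P)
-199*q(V(-3*6), 0) = -199*(0² + 5*((-3*6)² + 5*(-3*6) + √2*(-3*6)^(3/2) + 5*√2*√(-3*6))) = -199*(0 + 5*((-18)² + 5*(-18) + √2*(-18)^(3/2) + 5*√2*√(-18))) = -199*(0 + 5*(324 - 90 + √2*(-54*I*√2) + 5*√2*(3*I*√2))) = -199*(0 + 5*(324 - 90 - 108*I + 30*I)) = -199*(0 + 5*(234 - 78*I)) = -199*(0 + (1170 - 390*I)) = -199*(1170 - 390*I) = -232830 + 77610*I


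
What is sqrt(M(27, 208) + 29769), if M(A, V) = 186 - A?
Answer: 2*sqrt(7482) ≈ 173.00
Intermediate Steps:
sqrt(M(27, 208) + 29769) = sqrt((186 - 1*27) + 29769) = sqrt((186 - 27) + 29769) = sqrt(159 + 29769) = sqrt(29928) = 2*sqrt(7482)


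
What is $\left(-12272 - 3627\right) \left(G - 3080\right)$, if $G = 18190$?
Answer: $-240233890$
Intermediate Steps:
$\left(-12272 - 3627\right) \left(G - 3080\right) = \left(-12272 - 3627\right) \left(18190 - 3080\right) = - 15899 \left(18190 - 3080\right) = \left(-15899\right) 15110 = -240233890$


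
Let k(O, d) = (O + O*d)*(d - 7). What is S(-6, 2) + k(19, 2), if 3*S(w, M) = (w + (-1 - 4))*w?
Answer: -263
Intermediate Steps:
k(O, d) = (-7 + d)*(O + O*d) (k(O, d) = (O + O*d)*(-7 + d) = (-7 + d)*(O + O*d))
S(w, M) = w*(-5 + w)/3 (S(w, M) = ((w + (-1 - 4))*w)/3 = ((w - 5)*w)/3 = ((-5 + w)*w)/3 = (w*(-5 + w))/3 = w*(-5 + w)/3)
S(-6, 2) + k(19, 2) = (⅓)*(-6)*(-5 - 6) + 19*(-7 + 2² - 6*2) = (⅓)*(-6)*(-11) + 19*(-7 + 4 - 12) = 22 + 19*(-15) = 22 - 285 = -263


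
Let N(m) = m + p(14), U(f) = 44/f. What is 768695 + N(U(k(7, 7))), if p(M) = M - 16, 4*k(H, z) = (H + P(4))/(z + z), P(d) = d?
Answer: 768917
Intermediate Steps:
k(H, z) = (4 + H)/(8*z) (k(H, z) = ((H + 4)/(z + z))/4 = ((4 + H)/((2*z)))/4 = ((4 + H)*(1/(2*z)))/4 = ((4 + H)/(2*z))/4 = (4 + H)/(8*z))
p(M) = -16 + M
N(m) = -2 + m (N(m) = m + (-16 + 14) = m - 2 = -2 + m)
768695 + N(U(k(7, 7))) = 768695 + (-2 + 44/(((⅛)*(4 + 7)/7))) = 768695 + (-2 + 44/(((⅛)*(⅐)*11))) = 768695 + (-2 + 44/(11/56)) = 768695 + (-2 + 44*(56/11)) = 768695 + (-2 + 224) = 768695 + 222 = 768917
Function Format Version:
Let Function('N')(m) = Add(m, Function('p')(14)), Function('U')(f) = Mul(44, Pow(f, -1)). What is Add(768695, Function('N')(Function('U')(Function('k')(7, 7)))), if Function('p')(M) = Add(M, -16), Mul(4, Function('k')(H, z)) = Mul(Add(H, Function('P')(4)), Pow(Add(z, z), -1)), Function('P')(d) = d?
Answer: 768917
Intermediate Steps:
Function('k')(H, z) = Mul(Rational(1, 8), Pow(z, -1), Add(4, H)) (Function('k')(H, z) = Mul(Rational(1, 4), Mul(Add(H, 4), Pow(Add(z, z), -1))) = Mul(Rational(1, 4), Mul(Add(4, H), Pow(Mul(2, z), -1))) = Mul(Rational(1, 4), Mul(Add(4, H), Mul(Rational(1, 2), Pow(z, -1)))) = Mul(Rational(1, 4), Mul(Rational(1, 2), Pow(z, -1), Add(4, H))) = Mul(Rational(1, 8), Pow(z, -1), Add(4, H)))
Function('p')(M) = Add(-16, M)
Function('N')(m) = Add(-2, m) (Function('N')(m) = Add(m, Add(-16, 14)) = Add(m, -2) = Add(-2, m))
Add(768695, Function('N')(Function('U')(Function('k')(7, 7)))) = Add(768695, Add(-2, Mul(44, Pow(Mul(Rational(1, 8), Pow(7, -1), Add(4, 7)), -1)))) = Add(768695, Add(-2, Mul(44, Pow(Mul(Rational(1, 8), Rational(1, 7), 11), -1)))) = Add(768695, Add(-2, Mul(44, Pow(Rational(11, 56), -1)))) = Add(768695, Add(-2, Mul(44, Rational(56, 11)))) = Add(768695, Add(-2, 224)) = Add(768695, 222) = 768917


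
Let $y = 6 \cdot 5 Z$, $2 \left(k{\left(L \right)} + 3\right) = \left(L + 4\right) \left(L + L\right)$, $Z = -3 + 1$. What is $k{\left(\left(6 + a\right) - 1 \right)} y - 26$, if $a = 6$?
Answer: $-9746$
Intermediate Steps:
$Z = -2$
$k{\left(L \right)} = -3 + L \left(4 + L\right)$ ($k{\left(L \right)} = -3 + \frac{\left(L + 4\right) \left(L + L\right)}{2} = -3 + \frac{\left(4 + L\right) 2 L}{2} = -3 + \frac{2 L \left(4 + L\right)}{2} = -3 + L \left(4 + L\right)$)
$y = -60$ ($y = 6 \cdot 5 \left(-2\right) = 30 \left(-2\right) = -60$)
$k{\left(\left(6 + a\right) - 1 \right)} y - 26 = \left(-3 + \left(\left(6 + 6\right) - 1\right)^{2} + 4 \left(\left(6 + 6\right) - 1\right)\right) \left(-60\right) - 26 = \left(-3 + \left(12 - 1\right)^{2} + 4 \left(12 - 1\right)\right) \left(-60\right) - 26 = \left(-3 + 11^{2} + 4 \cdot 11\right) \left(-60\right) - 26 = \left(-3 + 121 + 44\right) \left(-60\right) - 26 = 162 \left(-60\right) - 26 = -9720 - 26 = -9746$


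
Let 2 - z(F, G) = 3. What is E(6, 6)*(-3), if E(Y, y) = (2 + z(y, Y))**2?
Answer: -3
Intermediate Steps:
z(F, G) = -1 (z(F, G) = 2 - 1*3 = 2 - 3 = -1)
E(Y, y) = 1 (E(Y, y) = (2 - 1)**2 = 1**2 = 1)
E(6, 6)*(-3) = 1*(-3) = -3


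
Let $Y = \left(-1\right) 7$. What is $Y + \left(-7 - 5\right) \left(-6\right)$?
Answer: $65$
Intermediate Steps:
$Y = -7$
$Y + \left(-7 - 5\right) \left(-6\right) = -7 + \left(-7 - 5\right) \left(-6\right) = -7 - -72 = -7 + 72 = 65$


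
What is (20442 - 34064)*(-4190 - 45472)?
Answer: 676495764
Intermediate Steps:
(20442 - 34064)*(-4190 - 45472) = -13622*(-49662) = 676495764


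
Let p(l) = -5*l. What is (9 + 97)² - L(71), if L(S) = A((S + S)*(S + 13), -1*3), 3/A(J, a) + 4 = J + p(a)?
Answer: 134146601/11939 ≈ 11236.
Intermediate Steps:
A(J, a) = 3/(-4 + J - 5*a) (A(J, a) = 3/(-4 + (J - 5*a)) = 3/(-4 + J - 5*a))
L(S) = -3/(-11 - 2*S*(13 + S)) (L(S) = -3/(4 - (S + S)*(S + 13) + 5*(-1*3)) = -3/(4 - 2*S*(13 + S) + 5*(-3)) = -3/(4 - 2*S*(13 + S) - 15) = -3/(-11 - 2*S*(13 + S)))
(9 + 97)² - L(71) = (9 + 97)² - 3/(11 + 2*71*(13 + 71)) = 106² - 3/(11 + 2*71*84) = 11236 - 3/(11 + 11928) = 11236 - 3/11939 = 134146601/11939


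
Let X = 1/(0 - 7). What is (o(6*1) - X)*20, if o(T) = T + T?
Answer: 1700/7 ≈ 242.86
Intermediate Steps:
o(T) = 2*T
X = -1/7 (X = 1/(-7) = -1/7 ≈ -0.14286)
(o(6*1) - X)*20 = (2*(6*1) - 1*(-1/7))*20 = (2*6 + 1/7)*20 = (12 + 1/7)*20 = (85/7)*20 = 1700/7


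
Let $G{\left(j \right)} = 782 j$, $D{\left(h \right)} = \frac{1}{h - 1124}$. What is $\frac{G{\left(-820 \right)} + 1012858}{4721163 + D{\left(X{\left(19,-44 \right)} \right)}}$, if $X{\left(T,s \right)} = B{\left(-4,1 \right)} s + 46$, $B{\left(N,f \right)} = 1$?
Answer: $\frac{416955396}{5297144885} \approx 0.078713$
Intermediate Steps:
$X{\left(T,s \right)} = 46 + s$ ($X{\left(T,s \right)} = 1 s + 46 = s + 46 = 46 + s$)
$D{\left(h \right)} = \frac{1}{-1124 + h}$
$\frac{G{\left(-820 \right)} + 1012858}{4721163 + D{\left(X{\left(19,-44 \right)} \right)}} = \frac{782 \left(-820\right) + 1012858}{4721163 + \frac{1}{-1124 + \left(46 - 44\right)}} = \frac{-641240 + 1012858}{4721163 + \frac{1}{-1124 + 2}} = \frac{371618}{4721163 + \frac{1}{-1122}} = \frac{371618}{4721163 - \frac{1}{1122}} = \frac{371618}{\frac{5297144885}{1122}} = 371618 \cdot \frac{1122}{5297144885} = \frac{416955396}{5297144885}$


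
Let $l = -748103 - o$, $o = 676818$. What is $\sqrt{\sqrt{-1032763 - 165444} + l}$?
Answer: $\sqrt{-1424921 + i \sqrt{1198207}} \approx 0.458 + 1193.7 i$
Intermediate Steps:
$l = -1424921$ ($l = -748103 - 676818 = -1424921$)
$\sqrt{\sqrt{-1032763 - 165444} + l} = \sqrt{\sqrt{-1032763 - 165444} - 1424921} = \sqrt{\sqrt{-1198207} - 1424921} = \sqrt{i \sqrt{1198207} - 1424921} = \sqrt{-1424921 + i \sqrt{1198207}}$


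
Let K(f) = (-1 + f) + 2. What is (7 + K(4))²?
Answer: 144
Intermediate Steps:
K(f) = 1 + f
(7 + K(4))² = (7 + (1 + 4))² = (7 + 5)² = 12² = 144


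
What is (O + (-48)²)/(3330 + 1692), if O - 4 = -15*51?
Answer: 1543/5022 ≈ 0.30725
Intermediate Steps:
O = -761 (O = 4 - 15*51 = 4 - 765 = -761)
(O + (-48)²)/(3330 + 1692) = (-761 + (-48)²)/(3330 + 1692) = (-761 + 2304)/5022 = 1543*(1/5022) = 1543/5022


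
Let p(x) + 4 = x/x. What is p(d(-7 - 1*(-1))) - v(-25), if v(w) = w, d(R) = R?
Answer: 22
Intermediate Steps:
p(x) = -3 (p(x) = -4 + x/x = -4 + 1 = -3)
p(d(-7 - 1*(-1))) - v(-25) = -3 - 1*(-25) = -3 + 25 = 22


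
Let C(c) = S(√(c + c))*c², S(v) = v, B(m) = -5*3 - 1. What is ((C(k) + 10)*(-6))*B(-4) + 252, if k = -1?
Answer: 1212 + 96*I*√2 ≈ 1212.0 + 135.76*I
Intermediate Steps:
B(m) = -16 (B(m) = -15 - 1 = -16)
C(c) = √2*c^(5/2) (C(c) = √(c + c)*c² = √(2*c)*c² = (√2*√c)*c² = √2*c^(5/2))
((C(k) + 10)*(-6))*B(-4) + 252 = ((√2*(-1)^(5/2) + 10)*(-6))*(-16) + 252 = ((√2*I + 10)*(-6))*(-16) + 252 = ((I*√2 + 10)*(-6))*(-16) + 252 = ((10 + I*√2)*(-6))*(-16) + 252 = (-60 - 6*I*√2)*(-16) + 252 = (960 + 96*I*√2) + 252 = 1212 + 96*I*√2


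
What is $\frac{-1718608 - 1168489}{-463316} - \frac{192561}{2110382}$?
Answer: $\frac{3001830474389}{488886873356} \approx 6.1401$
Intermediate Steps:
$\frac{-1718608 - 1168489}{-463316} - \frac{192561}{2110382} = \left(-1718608 - 1168489\right) \left(- \frac{1}{463316}\right) - \frac{192561}{2110382} = \left(-2887097\right) \left(- \frac{1}{463316}\right) - \frac{192561}{2110382} = \frac{2887097}{463316} - \frac{192561}{2110382} = \frac{3001830474389}{488886873356}$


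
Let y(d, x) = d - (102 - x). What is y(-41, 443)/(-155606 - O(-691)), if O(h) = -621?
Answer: -60/30997 ≈ -0.0019357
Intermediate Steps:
y(d, x) = -102 + d + x (y(d, x) = d + (-102 + x) = -102 + d + x)
y(-41, 443)/(-155606 - O(-691)) = (-102 - 41 + 443)/(-155606 - 1*(-621)) = 300/(-155606 + 621) = 300/(-154985) = 300*(-1/154985) = -60/30997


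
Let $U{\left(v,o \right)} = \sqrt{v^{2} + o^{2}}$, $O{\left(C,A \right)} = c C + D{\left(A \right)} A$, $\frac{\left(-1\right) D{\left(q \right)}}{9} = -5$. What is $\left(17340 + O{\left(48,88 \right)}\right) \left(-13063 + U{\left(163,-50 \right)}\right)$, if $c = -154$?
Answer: $-181680204 + 13908 \sqrt{29069} \approx -1.7931 \cdot 10^{8}$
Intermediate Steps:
$D{\left(q \right)} = 45$ ($D{\left(q \right)} = \left(-9\right) \left(-5\right) = 45$)
$O{\left(C,A \right)} = - 154 C + 45 A$
$U{\left(v,o \right)} = \sqrt{o^{2} + v^{2}}$
$\left(17340 + O{\left(48,88 \right)}\right) \left(-13063 + U{\left(163,-50 \right)}\right) = \left(17340 + \left(\left(-154\right) 48 + 45 \cdot 88\right)\right) \left(-13063 + \sqrt{\left(-50\right)^{2} + 163^{2}}\right) = \left(17340 + \left(-7392 + 3960\right)\right) \left(-13063 + \sqrt{2500 + 26569}\right) = \left(17340 - 3432\right) \left(-13063 + \sqrt{29069}\right) = 13908 \left(-13063 + \sqrt{29069}\right) = -181680204 + 13908 \sqrt{29069}$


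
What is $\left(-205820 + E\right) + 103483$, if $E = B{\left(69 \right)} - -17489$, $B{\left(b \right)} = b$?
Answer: $-84779$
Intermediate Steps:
$E = 17558$ ($E = 69 - -17489 = 69 + 17489 = 17558$)
$\left(-205820 + E\right) + 103483 = \left(-205820 + 17558\right) + 103483 = -188262 + 103483 = -84779$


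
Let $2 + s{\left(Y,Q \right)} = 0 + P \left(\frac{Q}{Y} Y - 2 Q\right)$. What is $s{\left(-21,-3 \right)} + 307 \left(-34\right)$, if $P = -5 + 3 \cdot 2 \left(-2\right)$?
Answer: $-10491$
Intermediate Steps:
$P = -17$ ($P = -5 + 6 \left(-2\right) = -5 - 12 = -17$)
$s{\left(Y,Q \right)} = -2 + 17 Q$ ($s{\left(Y,Q \right)} = -2 + \left(0 - 17 \left(\frac{Q}{Y} Y - 2 Q\right)\right) = -2 + \left(0 - 17 \left(Q - 2 Q\right)\right) = -2 + \left(0 - 17 \left(- Q\right)\right) = -2 + \left(0 + 17 Q\right) = -2 + 17 Q$)
$s{\left(-21,-3 \right)} + 307 \left(-34\right) = \left(-2 + 17 \left(-3\right)\right) + 307 \left(-34\right) = \left(-2 - 51\right) - 10438 = -53 - 10438 = -10491$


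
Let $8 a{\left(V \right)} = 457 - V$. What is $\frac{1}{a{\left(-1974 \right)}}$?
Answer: $\frac{8}{2431} \approx 0.0032908$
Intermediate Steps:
$a{\left(V \right)} = \frac{457}{8} - \frac{V}{8}$ ($a{\left(V \right)} = \frac{457 - V}{8} = \frac{457}{8} - \frac{V}{8}$)
$\frac{1}{a{\left(-1974 \right)}} = \frac{1}{\frac{457}{8} - - \frac{987}{4}} = \frac{1}{\frac{457}{8} + \frac{987}{4}} = \frac{1}{\frac{2431}{8}} = \frac{8}{2431}$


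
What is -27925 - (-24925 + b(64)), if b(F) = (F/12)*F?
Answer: -10024/3 ≈ -3341.3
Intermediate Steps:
b(F) = F²/12 (b(F) = (F*(1/12))*F = (F/12)*F = F²/12)
-27925 - (-24925 + b(64)) = -27925 - (-24925 + (1/12)*64²) = -27925 - (-24925 + (1/12)*4096) = -27925 - (-24925 + 1024/3) = -27925 - 1*(-73751/3) = -27925 + 73751/3 = -10024/3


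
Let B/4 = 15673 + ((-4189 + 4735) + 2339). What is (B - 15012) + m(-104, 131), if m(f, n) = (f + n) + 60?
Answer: 59307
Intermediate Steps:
m(f, n) = 60 + f + n
B = 74232 (B = 4*(15673 + ((-4189 + 4735) + 2339)) = 4*(15673 + (546 + 2339)) = 4*(15673 + 2885) = 4*18558 = 74232)
(B - 15012) + m(-104, 131) = (74232 - 15012) + (60 - 104 + 131) = 59220 + 87 = 59307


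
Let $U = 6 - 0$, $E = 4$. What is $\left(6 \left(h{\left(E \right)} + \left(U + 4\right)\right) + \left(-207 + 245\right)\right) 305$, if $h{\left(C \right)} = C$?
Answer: $37210$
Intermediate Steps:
$U = 6$ ($U = 6 + 0 = 6$)
$\left(6 \left(h{\left(E \right)} + \left(U + 4\right)\right) + \left(-207 + 245\right)\right) 305 = \left(6 \left(4 + \left(6 + 4\right)\right) + \left(-207 + 245\right)\right) 305 = \left(6 \left(4 + 10\right) + 38\right) 305 = \left(6 \cdot 14 + 38\right) 305 = \left(84 + 38\right) 305 = 122 \cdot 305 = 37210$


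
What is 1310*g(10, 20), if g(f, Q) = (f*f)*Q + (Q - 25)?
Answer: 2613450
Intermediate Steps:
g(f, Q) = -25 + Q + Q*f² (g(f, Q) = f²*Q + (-25 + Q) = Q*f² + (-25 + Q) = -25 + Q + Q*f²)
1310*g(10, 20) = 1310*(-25 + 20 + 20*10²) = 1310*(-25 + 20 + 20*100) = 1310*(-25 + 20 + 2000) = 1310*1995 = 2613450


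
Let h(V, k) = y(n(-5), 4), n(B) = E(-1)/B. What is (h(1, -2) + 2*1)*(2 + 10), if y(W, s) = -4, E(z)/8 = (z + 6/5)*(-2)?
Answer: -24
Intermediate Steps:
E(z) = -96/5 - 16*z (E(z) = 8*((z + 6/5)*(-2)) = 8*((6/5 + z)*(-2)) = 8*(-12/5 - 2*z) = -96/5 - 16*z)
n(B) = -16/(5*B) (n(B) = (-96/5 - 16*(-1))/B = (-96/5 + 16)/B = -16/(5*B))
h(V, k) = -4
(h(1, -2) + 2*1)*(2 + 10) = (-4 + 2*1)*(2 + 10) = (-4 + 2)*12 = -2*12 = -24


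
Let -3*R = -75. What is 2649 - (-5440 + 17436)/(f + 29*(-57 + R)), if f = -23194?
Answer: 31955587/12061 ≈ 2649.5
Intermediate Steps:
R = 25 (R = -1/3*(-75) = 25)
2649 - (-5440 + 17436)/(f + 29*(-57 + R)) = 2649 - (-5440 + 17436)/(-23194 + 29*(-57 + 25)) = 2649 - 11996/(-23194 + 29*(-32)) = 2649 - 11996/(-23194 - 928) = 2649 - 11996/(-24122) = 2649 - 11996*(-1)/24122 = 2649 - 1*(-5998/12061) = 2649 + 5998/12061 = 31955587/12061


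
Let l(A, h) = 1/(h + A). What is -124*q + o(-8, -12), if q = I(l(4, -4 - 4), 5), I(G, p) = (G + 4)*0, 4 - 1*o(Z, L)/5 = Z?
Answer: 60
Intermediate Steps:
l(A, h) = 1/(A + h)
o(Z, L) = 20 - 5*Z
I(G, p) = 0 (I(G, p) = (4 + G)*0 = 0)
q = 0
-124*q + o(-8, -12) = -124*0 + (20 - 5*(-8)) = 0 + (20 + 40) = 0 + 60 = 60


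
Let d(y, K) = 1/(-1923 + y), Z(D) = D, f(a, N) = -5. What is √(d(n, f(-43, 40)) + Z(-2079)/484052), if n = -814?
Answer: 5*I*√81799902342151/662425162 ≈ 0.068267*I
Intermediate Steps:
√(d(n, f(-43, 40)) + Z(-2079)/484052) = √(1/(-1923 - 814) - 2079/484052) = √(1/(-2737) - 2079*1/484052) = √(-1/2737 - 2079/484052) = √(-6174275/1324850324) = 5*I*√81799902342151/662425162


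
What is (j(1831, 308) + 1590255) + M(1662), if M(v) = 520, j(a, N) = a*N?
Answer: 2154723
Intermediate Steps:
j(a, N) = N*a
(j(1831, 308) + 1590255) + M(1662) = (308*1831 + 1590255) + 520 = (563948 + 1590255) + 520 = 2154203 + 520 = 2154723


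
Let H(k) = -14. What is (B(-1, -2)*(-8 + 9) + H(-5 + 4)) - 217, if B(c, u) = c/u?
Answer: -461/2 ≈ -230.50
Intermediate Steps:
(B(-1, -2)*(-8 + 9) + H(-5 + 4)) - 217 = ((-1/(-2))*(-8 + 9) - 14) - 217 = (-1*(-1/2)*1 - 14) - 217 = ((1/2)*1 - 14) - 217 = (1/2 - 14) - 217 = -27/2 - 217 = -461/2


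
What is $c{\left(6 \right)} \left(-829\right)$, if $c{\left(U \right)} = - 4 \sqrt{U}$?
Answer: $3316 \sqrt{6} \approx 8122.5$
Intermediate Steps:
$c{\left(6 \right)} \left(-829\right) = - 4 \sqrt{6} \left(-829\right) = 3316 \sqrt{6}$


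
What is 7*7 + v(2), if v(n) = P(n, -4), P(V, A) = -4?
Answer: 45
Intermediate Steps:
v(n) = -4
7*7 + v(2) = 7*7 - 4 = 49 - 4 = 45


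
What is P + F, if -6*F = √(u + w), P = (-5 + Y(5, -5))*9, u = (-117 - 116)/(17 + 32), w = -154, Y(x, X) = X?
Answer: -90 - I*√7779/42 ≈ -90.0 - 2.1*I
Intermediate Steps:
u = -233/49 ≈ -4.7551
P = -90 (P = (-5 - 5)*9 = -10*9 = -90)
F = -I*√7779/42 (F = -√(-233/49 - 154)/6 = -I*√7779/42 ≈ -2.1*I)
P + F = -90 - I*√7779/42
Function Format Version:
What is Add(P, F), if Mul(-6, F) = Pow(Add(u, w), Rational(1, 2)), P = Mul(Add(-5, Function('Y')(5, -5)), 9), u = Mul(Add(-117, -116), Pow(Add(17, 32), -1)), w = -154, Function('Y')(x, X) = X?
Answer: Add(-90, Mul(Rational(-1, 42), I, Pow(7779, Rational(1, 2)))) ≈ Add(-90.000, Mul(-2.1000, I))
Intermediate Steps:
u = Rational(-233, 49) (u = Mul(-233, Pow(49, -1)) = Mul(-233, Rational(1, 49)) = Rational(-233, 49) ≈ -4.7551)
P = -90 (P = Mul(Add(-5, -5), 9) = Mul(-10, 9) = -90)
F = Mul(Rational(-1, 42), I, Pow(7779, Rational(1, 2))) (F = Mul(Rational(-1, 6), Pow(Add(Rational(-233, 49), -154), Rational(1, 2))) = Mul(Rational(-1, 6), Pow(Rational(-7779, 49), Rational(1, 2))) = Mul(Rational(-1, 6), Mul(Rational(1, 7), I, Pow(7779, Rational(1, 2)))) = Mul(Rational(-1, 42), I, Pow(7779, Rational(1, 2))) ≈ Mul(-2.1000, I))
Add(P, F) = Add(-90, Mul(Rational(-1, 42), I, Pow(7779, Rational(1, 2))))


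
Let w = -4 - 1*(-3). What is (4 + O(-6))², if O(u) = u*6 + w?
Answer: 1089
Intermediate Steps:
w = -1 (w = -4 + 3 = -1)
O(u) = -1 + 6*u (O(u) = u*6 - 1 = 6*u - 1 = -1 + 6*u)
(4 + O(-6))² = (4 + (-1 + 6*(-6)))² = (4 + (-1 - 36))² = (4 - 37)² = (-33)² = 1089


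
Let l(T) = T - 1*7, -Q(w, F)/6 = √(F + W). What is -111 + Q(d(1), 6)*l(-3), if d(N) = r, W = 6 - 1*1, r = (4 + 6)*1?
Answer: -111 + 60*√11 ≈ 87.997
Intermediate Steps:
r = 10 (r = 10*1 = 10)
W = 5 (W = 6 - 1 = 5)
d(N) = 10
Q(w, F) = -6*√(5 + F) (Q(w, F) = -6*√(F + 5) = -6*√(5 + F))
l(T) = -7 + T (l(T) = T - 7 = -7 + T)
-111 + Q(d(1), 6)*l(-3) = -111 + (-6*√(5 + 6))*(-7 - 3) = -111 - 6*√11*(-10) = -111 + 60*√11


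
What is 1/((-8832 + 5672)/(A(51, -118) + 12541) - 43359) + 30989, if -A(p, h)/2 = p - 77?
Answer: 16920708190890/546023047 ≈ 30989.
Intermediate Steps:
A(p, h) = 154 - 2*p (A(p, h) = -2*(p - 77) = -2*(-77 + p) = 154 - 2*p)
1/((-8832 + 5672)/(A(51, -118) + 12541) - 43359) + 30989 = 1/((-8832 + 5672)/((154 - 2*51) + 12541) - 43359) + 30989 = 1/(-3160/((154 - 102) + 12541) - 43359) + 30989 = 1/(-3160/(52 + 12541) - 43359) + 30989 = 1/(-3160/12593 - 43359) + 30989 = 1/(-546023047/12593) + 30989 = -12593/546023047 + 30989 = 16920708190890/546023047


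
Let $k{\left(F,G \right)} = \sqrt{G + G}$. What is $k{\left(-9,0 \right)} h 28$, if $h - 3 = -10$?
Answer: $0$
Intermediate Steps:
$k{\left(F,G \right)} = \sqrt{2} \sqrt{G}$ ($k{\left(F,G \right)} = \sqrt{2 G} = \sqrt{2} \sqrt{G}$)
$h = -7$ ($h = 3 - 10 = -7$)
$k{\left(-9,0 \right)} h 28 = \sqrt{2} \sqrt{0} \left(-7\right) 28 = \sqrt{2} \cdot 0 \left(-7\right) 28 = 0 \left(-7\right) 28 = 0 \cdot 28 = 0$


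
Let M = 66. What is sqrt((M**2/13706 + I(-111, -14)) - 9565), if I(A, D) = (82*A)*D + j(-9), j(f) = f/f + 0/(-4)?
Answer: 3*sqrt(5082951090)/623 ≈ 343.31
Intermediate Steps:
j(f) = 1 (j(f) = 1 + 0*(-1/4) = 1 + 0 = 1)
I(A, D) = 1 + 82*A*D (I(A, D) = (82*A)*D + 1 = 82*A*D + 1 = 1 + 82*A*D)
sqrt((M**2/13706 + I(-111, -14)) - 9565) = sqrt((66**2/13706 + (1 + 82*(-111)*(-14))) - 9565) = sqrt((4356*(1/13706) + (1 + 127428)) - 9565) = sqrt((198/623 + 127429) - 9565) = sqrt(79388465/623 - 9565) = sqrt(73429470/623) = 3*sqrt(5082951090)/623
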